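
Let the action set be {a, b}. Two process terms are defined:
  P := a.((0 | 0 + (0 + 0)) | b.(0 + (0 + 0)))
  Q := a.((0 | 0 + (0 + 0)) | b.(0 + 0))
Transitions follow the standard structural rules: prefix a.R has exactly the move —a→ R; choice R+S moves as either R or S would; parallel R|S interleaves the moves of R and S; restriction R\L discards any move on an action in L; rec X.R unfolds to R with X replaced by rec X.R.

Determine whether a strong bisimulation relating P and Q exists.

bisimilar

LTS(P): 3 reachable states
  s0 = a.((0 | 0 + (0 + 0)) | b.(0 + (0 + 0))) ⊢ -a-> s1
  s1 = (0 | 0 + (0 + 0)) | b.(0 + (0 + 0)) ⊢ -b-> s2
  s2 = (0 | 0 + (0 + 0)) | (0 + (0 + 0)) ⊢ (no moves)
LTS(Q): 3 reachable states
  t0 = a.((0 | 0 + (0 + 0)) | b.(0 + 0)) ⊢ -a-> t1
  t1 = (0 | 0 + (0 + 0)) | b.(0 + 0) ⊢ -b-> t2
  t2 = (0 | 0 + (0 + 0)) | (0 + 0) ⊢ (no moves)
Coarsest stable partition (strong bisimilarity classes):
  B0 = {s0, t0}
  B1 = {s1, t1}
  B2 = {s2, t2}
s0 ∈ B0, t0 ∈ B0 → same block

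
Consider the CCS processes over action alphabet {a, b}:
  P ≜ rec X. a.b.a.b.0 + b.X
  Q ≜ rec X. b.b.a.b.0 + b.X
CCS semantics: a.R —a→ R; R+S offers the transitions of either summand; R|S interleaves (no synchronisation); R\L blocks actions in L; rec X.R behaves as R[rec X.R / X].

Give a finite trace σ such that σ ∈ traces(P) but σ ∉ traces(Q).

LTS(P): 5 reachable states
  s0 = rec X. a.b.a.b.0 + b.X → —a→ s1, —b→ s0
  s1 = b.a.b.0 → —b→ s2
  s2 = a.b.0 → —a→ s3
  s3 = b.0 → —b→ s4
  s4 = 0 → stopped
LTS(Q): 5 reachable states
  t0 = rec X. b.b.a.b.0 + b.X → —b→ t0, —b→ t1
  t1 = b.a.b.0 → —b→ t2
  t2 = a.b.0 → —a→ t3
  t3 = b.0 → —b→ t4
  t4 = 0 → stopped
Executing a from P (initial set {s0}):
  [1] a ⇒ {s1}
  — P admits the full trace.
Executing a from Q (initial set {t0}):
  [1] a ⇒ no successor for Q

a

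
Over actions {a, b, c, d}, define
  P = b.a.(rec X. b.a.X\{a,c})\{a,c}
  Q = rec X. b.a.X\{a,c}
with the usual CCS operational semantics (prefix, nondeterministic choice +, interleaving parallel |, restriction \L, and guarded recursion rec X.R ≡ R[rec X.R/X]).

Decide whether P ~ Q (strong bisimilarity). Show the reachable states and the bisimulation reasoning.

bisimilar

LTS(P): 4 reachable states
  p0 = b.a.(rec X. b.a.X\{a,c})\{a,c} :: -b-> p1
  p1 = a.(rec X. b.a.X\{a,c})\{a,c} :: -a-> p2
  p2 = (rec X. b.a.X\{a,c})\{a,c} :: -b-> p3
  p3 = (a.(rec X. b.a.X\{a,c})\{a,c})\{a,c} :: deadlocked
LTS(Q): 4 reachable states
  q0 = rec X. b.a.X\{a,c} :: -b-> q1
  q1 = a.(rec X. b.a.X\{a,c})\{a,c} :: -a-> q2
  q2 = (rec X. b.a.X\{a,c})\{a,c} :: -b-> q3
  q3 = (a.(rec X. b.a.X\{a,c})\{a,c})\{a,c} :: deadlocked
Partition-refinement fixed point:
  B0 = {p0, q0}
  B1 = {p1, q1}
  B2 = {p2, q2}
  B3 = {p3, q3}
p0 ∈ B0, q0 ∈ B0 → same block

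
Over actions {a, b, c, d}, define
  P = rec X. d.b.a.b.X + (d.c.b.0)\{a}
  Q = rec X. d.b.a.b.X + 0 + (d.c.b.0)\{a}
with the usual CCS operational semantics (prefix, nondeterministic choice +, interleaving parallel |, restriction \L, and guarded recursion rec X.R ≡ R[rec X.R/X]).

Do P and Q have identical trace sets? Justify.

Reachable graph of P (7 states):
  s0 = rec X. d.b.a.b.X + (d.c.b.0)\{a} :: —d→ s1, —d→ s2
  s1 = (c.b.0)\{a} :: —c→ s3
  s2 = b.a.b.(rec X. d.b.a.b.X + (d.c.b.0)\{a}) :: —b→ s4
  s3 = (b.0)\{a} :: —b→ s5
  s4 = a.b.(rec X. d.b.a.b.X + (d.c.b.0)\{a}) :: —a→ s6
  s5 = 0\{a} :: ·
  s6 = b.(rec X. d.b.a.b.X + (d.c.b.0)\{a}) :: —b→ s0
Reachable graph of Q (7 states):
  t0 = rec X. d.b.a.b.X + 0 + (d.c.b.0)\{a} :: —d→ t1, —d→ t2
  t1 = (c.b.0)\{a} :: —c→ t3
  t2 = b.a.b.(rec X. d.b.a.b.X + 0 + (d.c.b.0)\{a}) :: —b→ t4
  t3 = (b.0)\{a} :: —b→ t5
  t4 = a.b.(rec X. d.b.a.b.X + 0 + (d.c.b.0)\{a}) :: —a→ t6
  t5 = 0\{a} :: ·
  t6 = b.(rec X. d.b.a.b.X + 0 + (d.c.b.0)\{a}) :: —b→ t0
Bisimilarity quotient blocks:
  B0 = {s0, t0}
  B1 = {s2, t2}
  B2 = {s4, t4}
  B3 = {s6, t6}
  B4 = {s1, t1}
  B5 = {s3, t3}
  B6 = {s5, t5}
s0 ∈ B0, t0 ∈ B0 → same block
Bisimilar ⇒ trace-equivalent.

YES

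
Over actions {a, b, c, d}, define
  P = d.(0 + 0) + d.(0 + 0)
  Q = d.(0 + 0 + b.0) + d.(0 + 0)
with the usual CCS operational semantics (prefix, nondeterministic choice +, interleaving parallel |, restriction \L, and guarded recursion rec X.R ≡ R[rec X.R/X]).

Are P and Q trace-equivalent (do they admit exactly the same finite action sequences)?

LTS(P): 2 reachable states
  p0 = d.(0 + 0) + d.(0 + 0) | ··d··> p1
  p1 = 0 + 0 | (no moves)
LTS(Q): 4 reachable states
  q0 = d.(0 + 0 + b.0) + d.(0 + 0) | ··d··> q1, ··d··> q2
  q1 = 0 + 0 | (no moves)
  q2 = 0 + 0 + b.0 | ··b··> q3
  q3 = 0 | (no moves)
Trace ⟨db⟩ through Q, begin at {q0}:
  after d @ step 1: {q1, q2}
  after b @ step 2: {q3}
  — Q admits the full trace.
Trace ⟨db⟩ through P, begin at {p0}:
  after d @ step 1: {p1}
  after b @ step 2: ∅  — P cannot continue

trace-distinct — witness ⟨db⟩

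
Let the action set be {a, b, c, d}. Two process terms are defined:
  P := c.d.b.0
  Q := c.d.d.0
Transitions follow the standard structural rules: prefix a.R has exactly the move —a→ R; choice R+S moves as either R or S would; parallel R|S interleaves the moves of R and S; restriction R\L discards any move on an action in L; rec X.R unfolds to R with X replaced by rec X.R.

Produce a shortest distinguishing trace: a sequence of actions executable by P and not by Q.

Reachable graph of P (4 states):
  u0 = c.d.b.0 ⊢ -c-> u1
  u1 = d.b.0 ⊢ -d-> u2
  u2 = b.0 ⊢ -b-> u3
  u3 = 0 ⊢ ∅
Reachable graph of Q (4 states):
  v0 = c.d.d.0 ⊢ -c-> v1
  v1 = d.d.0 ⊢ -d-> v2
  v2 = d.0 ⊢ -d-> v3
  v3 = 0 ⊢ ∅
Executing cdb from P (initial set {u0}):
  [1] c ⇒ {u1}
  [2] d ⇒ {u2}
  [3] b ⇒ {u3}
  P completes σ.
Executing cdb from Q (initial set {v0}):
  [1] c ⇒ {v1}
  [2] d ⇒ {v2}
  [3] b ⇒ ∅ (Q stuck)

cdb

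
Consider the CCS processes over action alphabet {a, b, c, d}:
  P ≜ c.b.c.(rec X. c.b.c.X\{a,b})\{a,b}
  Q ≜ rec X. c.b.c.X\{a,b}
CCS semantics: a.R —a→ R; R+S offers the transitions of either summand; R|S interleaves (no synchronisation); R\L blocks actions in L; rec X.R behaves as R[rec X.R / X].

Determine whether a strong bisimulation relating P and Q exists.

P ~ Q

LTS(P): 5 reachable states
  s0 = c.b.c.(rec X. c.b.c.X\{a,b})\{a,b} → --c--▸ s1
  s1 = b.c.(rec X. c.b.c.X\{a,b})\{a,b} → --b--▸ s2
  s2 = c.(rec X. c.b.c.X\{a,b})\{a,b} → --c--▸ s3
  s3 = (rec X. c.b.c.X\{a,b})\{a,b} → --c--▸ s4
  s4 = (b.c.(rec X. c.b.c.X\{a,b})\{a,b})\{a,b} → deadlocked
LTS(Q): 5 reachable states
  t0 = rec X. c.b.c.X\{a,b} → --c--▸ t1
  t1 = b.c.(rec X. c.b.c.X\{a,b})\{a,b} → --b--▸ t2
  t2 = c.(rec X. c.b.c.X\{a,b})\{a,b} → --c--▸ t3
  t3 = (rec X. c.b.c.X\{a,b})\{a,b} → --c--▸ t4
  t4 = (b.c.(rec X. c.b.c.X\{a,b})\{a,b})\{a,b} → deadlocked
Bisimilarity quotient blocks:
  B0 = {s0, t0}
  B1 = {s1, t1}
  B2 = {s2, t2}
  B3 = {s3, t3}
  B4 = {s4, t4}
s0 ∈ B0, t0 ∈ B0 → same block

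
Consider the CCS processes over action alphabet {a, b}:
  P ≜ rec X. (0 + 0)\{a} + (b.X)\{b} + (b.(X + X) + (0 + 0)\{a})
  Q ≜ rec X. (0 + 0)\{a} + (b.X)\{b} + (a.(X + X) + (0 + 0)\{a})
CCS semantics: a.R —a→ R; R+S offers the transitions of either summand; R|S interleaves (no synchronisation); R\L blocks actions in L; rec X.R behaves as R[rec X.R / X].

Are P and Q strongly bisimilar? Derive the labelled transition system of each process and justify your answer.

NO

P's transition system — 2 states:
  u0 = rec X. (0 + 0)\{a} + (b.X)\{b} + (b.(X + X) + (0 + 0)\{a}) ⊢ =b=> u1
  u1 = (rec X. (0 + 0)\{a} + (b.X)\{b} + (b.(X + X) + (0 + 0)\{a})) + (rec X. (0 + 0)\{a} + (b.X)\{b} + (b.(X + X) + (0 + 0)\{a})) ⊢ =b=> u1
Q's transition system — 2 states:
  v0 = rec X. (0 + 0)\{a} + (b.X)\{b} + (a.(X + X) + (0 + 0)\{a}) ⊢ =a=> v1
  v1 = (rec X. (0 + 0)\{a} + (b.X)\{b} + (a.(X + X) + (0 + 0)\{a})) + (rec X. (0 + 0)\{a} + (b.X)\{b} + (a.(X + X) + (0 + 0)\{a})) ⊢ =a=> v1
Bisimilarity quotient blocks:
  B0 = {u0, u1}
  B1 = {v0, v1}
u0 ∈ B0, v0 ∈ B1 → different blocks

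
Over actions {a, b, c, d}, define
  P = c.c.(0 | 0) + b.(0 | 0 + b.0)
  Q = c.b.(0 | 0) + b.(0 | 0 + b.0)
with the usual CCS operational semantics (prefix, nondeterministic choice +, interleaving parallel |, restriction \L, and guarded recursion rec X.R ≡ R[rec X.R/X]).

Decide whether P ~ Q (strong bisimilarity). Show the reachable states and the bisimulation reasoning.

NO

LTS(P): 5 reachable states
  p0 = c.c.(0 | 0) + b.(0 | 0 + b.0) has moves -b-> p1, -c-> p2
  p1 = 0 | 0 + b.0 has moves -b-> p3
  p2 = c.(0 | 0) has moves -c-> p4
  p3 = 0 has moves ·
  p4 = 0 | 0 has moves ·
LTS(Q): 5 reachable states
  q0 = c.b.(0 | 0) + b.(0 | 0 + b.0) has moves -b-> q1, -c-> q2
  q1 = 0 | 0 + b.0 has moves -b-> q3
  q2 = b.(0 | 0) has moves -b-> q4
  q3 = 0 has moves ·
  q4 = 0 | 0 has moves ·
Partition-refinement fixed point:
  B0 = {p0}
  B1 = {p1, q1, q2}
  B2 = {p3, p4, q3, q4}
  B3 = {p2}
  B4 = {q0}
p0 ∈ B0, q0 ∈ B4 → different blocks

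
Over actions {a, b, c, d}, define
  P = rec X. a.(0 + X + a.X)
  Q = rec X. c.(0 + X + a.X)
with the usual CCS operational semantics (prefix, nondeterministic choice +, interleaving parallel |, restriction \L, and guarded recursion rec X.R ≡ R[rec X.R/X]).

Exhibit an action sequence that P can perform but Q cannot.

a

Reachable graph of P (2 states):
  m0 = rec X. a.(0 + X + a.X) has moves —a→ m1
  m1 = 0 + (rec X. a.(0 + X + a.X)) + a.(rec X. a.(0 + X + a.X)) has moves —a→ m0, —a→ m1
Reachable graph of Q (2 states):
  n0 = rec X. c.(0 + X + a.X) has moves —c→ n1
  n1 = 0 + (rec X. c.(0 + X + a.X)) + a.(rec X. c.(0 + X + a.X)) has moves —a→ n0, —c→ n1
Trace ⟨a⟩ through P, begin at {m0}:
  after a @ step 1: {m1}
  — P admits the full trace.
Trace ⟨a⟩ through Q, begin at {n0}:
  after a @ step 1: no successor for Q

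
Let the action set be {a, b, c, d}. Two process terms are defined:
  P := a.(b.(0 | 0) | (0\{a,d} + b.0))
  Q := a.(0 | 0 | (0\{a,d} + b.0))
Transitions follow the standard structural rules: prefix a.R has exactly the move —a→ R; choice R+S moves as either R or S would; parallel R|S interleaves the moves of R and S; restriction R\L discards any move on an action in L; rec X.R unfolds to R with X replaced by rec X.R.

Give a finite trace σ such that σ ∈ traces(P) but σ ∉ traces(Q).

abb

LTS(P): 5 reachable states
  m0 = a.(b.(0 | 0) | (0\{a,d} + b.0)) → —a→ m1
  m1 = b.(0 | 0) | (0\{a,d} + b.0) → —b→ m2, —b→ m3
  m2 = 0 | 0 | (0\{a,d} + b.0) → —b→ m4
  m3 = b.(0 | 0) | 0 → —b→ m4
  m4 = 0 | 0 | 0 → stopped
LTS(Q): 3 reachable states
  n0 = a.(0 | 0 | (0\{a,d} + b.0)) → —a→ n1
  n1 = 0 | 0 | (0\{a,d} + b.0) → —b→ n2
  n2 = 0 | 0 | 0 → stopped
Trace ⟨abb⟩ through P, begin at {m0}:
  [1] a ⇒ {m1}
  [2] b ⇒ {m2, m3}
  [3] b ⇒ {m4}
  — P admits the full trace.
Trace ⟨abb⟩ through Q, begin at {n0}:
  [1] a ⇒ {n1}
  [2] b ⇒ {n2}
  [3] b ⇒ no successor for Q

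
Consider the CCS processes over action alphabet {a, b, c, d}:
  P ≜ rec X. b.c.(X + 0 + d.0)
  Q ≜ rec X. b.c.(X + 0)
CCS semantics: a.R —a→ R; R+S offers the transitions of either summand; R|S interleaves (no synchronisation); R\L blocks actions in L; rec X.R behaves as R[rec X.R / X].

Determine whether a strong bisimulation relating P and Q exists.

not bisimilar

Reachable graph of P (4 states):
  u0 = rec X. b.c.(X + 0 + d.0) :: --b--▸ u1
  u1 = c.((rec X. b.c.(X + 0 + d.0)) + 0 + d.0) :: --c--▸ u2
  u2 = (rec X. b.c.(X + 0 + d.0)) + 0 + d.0 :: --b--▸ u1, --d--▸ u3
  u3 = 0 :: ·
Reachable graph of Q (3 states):
  v0 = rec X. b.c.(X + 0) :: --b--▸ v1
  v1 = c.((rec X. b.c.(X + 0)) + 0) :: --c--▸ v2
  v2 = (rec X. b.c.(X + 0)) + 0 :: --b--▸ v1
Bisimilarity quotient blocks:
  B0 = {u0}
  B1 = {u1}
  B2 = {u2}
  B3 = {u3}
  B4 = {v0, v2}
  B5 = {v1}
u0 ∈ B0, v0 ∈ B4 → different blocks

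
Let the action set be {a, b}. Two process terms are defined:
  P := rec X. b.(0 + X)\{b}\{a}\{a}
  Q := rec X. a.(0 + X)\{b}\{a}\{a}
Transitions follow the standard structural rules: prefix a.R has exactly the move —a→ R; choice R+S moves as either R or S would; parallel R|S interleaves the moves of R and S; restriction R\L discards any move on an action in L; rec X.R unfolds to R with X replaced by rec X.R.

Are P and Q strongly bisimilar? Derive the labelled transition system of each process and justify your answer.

P's transition system — 2 states:
  p0 = rec X. b.(0 + X)\{b}\{a}\{a} | =b=> p1
  p1 = (0 + (rec X. b.(0 + X)\{b}\{a}\{a}))\{b}\{a}\{a} | ·
Q's transition system — 2 states:
  q0 = rec X. a.(0 + X)\{b}\{a}\{a} | =a=> q1
  q1 = (0 + (rec X. a.(0 + X)\{b}\{a}\{a}))\{b}\{a}\{a} | ·
Bisimilarity quotient blocks:
  B0 = {p0}
  B1 = {p1, q1}
  B2 = {q0}
p0 ∈ B0, q0 ∈ B2 → different blocks

not bisimilar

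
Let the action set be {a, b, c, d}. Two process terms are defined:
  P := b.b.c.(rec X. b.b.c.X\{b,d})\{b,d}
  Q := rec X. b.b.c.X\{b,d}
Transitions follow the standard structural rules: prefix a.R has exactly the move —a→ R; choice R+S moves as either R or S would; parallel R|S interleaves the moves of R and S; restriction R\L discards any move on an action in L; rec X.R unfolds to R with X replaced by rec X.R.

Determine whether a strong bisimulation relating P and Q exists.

Reachable graph of P (4 states):
  p0 = b.b.c.(rec X. b.b.c.X\{b,d})\{b,d} → =b=> p1
  p1 = b.c.(rec X. b.b.c.X\{b,d})\{b,d} → =b=> p2
  p2 = c.(rec X. b.b.c.X\{b,d})\{b,d} → =c=> p3
  p3 = (rec X. b.b.c.X\{b,d})\{b,d} → (no moves)
Reachable graph of Q (4 states):
  q0 = rec X. b.b.c.X\{b,d} → =b=> q1
  q1 = b.c.(rec X. b.b.c.X\{b,d})\{b,d} → =b=> q2
  q2 = c.(rec X. b.b.c.X\{b,d})\{b,d} → =c=> q3
  q3 = (rec X. b.b.c.X\{b,d})\{b,d} → (no moves)
Partition-refinement fixed point:
  B0 = {p0, q0}
  B1 = {p1, q1}
  B2 = {p2, q2}
  B3 = {p3, q3}
p0 ∈ B0, q0 ∈ B0 → same block

YES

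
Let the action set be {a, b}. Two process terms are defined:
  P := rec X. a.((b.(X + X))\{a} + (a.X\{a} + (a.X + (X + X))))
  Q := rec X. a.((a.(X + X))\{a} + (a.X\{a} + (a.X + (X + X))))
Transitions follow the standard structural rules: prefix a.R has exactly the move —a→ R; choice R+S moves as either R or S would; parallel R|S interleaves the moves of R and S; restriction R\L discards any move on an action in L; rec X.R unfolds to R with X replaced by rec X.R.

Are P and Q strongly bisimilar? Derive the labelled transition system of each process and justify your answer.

NO

Reachable graph of P (4 states):
  m0 = rec X. a.((b.(X + X))\{a} + (a.X\{a} + (a.X + (X + X)))) has moves --a--▸ m1
  m1 = (b.((rec X. a.((b.(X + X))\{a} + (a.X\{a} + (a.X + (X + X))))) + (rec X. a.((b.(X + X))\{a} + (a.X\{a} + (a.X + (X + X)))))))\{a} + (a.(rec X. a.((b.(X + X))\{a} + (a.X\{a} + (a.X + (X + X)))))\{a} + (a.(rec X. a.((b.(X + X))\{a} + (a.X\{a} + (a.X + (X + X))))) + ((rec X. a.((b.(X + X))\{a} + (a.X\{a} + (a.X + (X + X))))) + (rec X. a.((b.(X + X))\{a} + (a.X\{a} + (a.X + (X + X)))))))) has moves --a--▸ m0, --a--▸ m1, --a--▸ m2, --b--▸ m3
  m2 = (rec X. a.((b.(X + X))\{a} + (a.X\{a} + (a.X + (X + X)))))\{a} has moves stopped
  m3 = ((rec X. a.((b.(X + X))\{a} + (a.X\{a} + (a.X + (X + X))))) + (rec X. a.((b.(X + X))\{a} + (a.X\{a} + (a.X + (X + X))))))\{a} has moves stopped
Reachable graph of Q (3 states):
  n0 = rec X. a.((a.(X + X))\{a} + (a.X\{a} + (a.X + (X + X)))) has moves --a--▸ n1
  n1 = (a.((rec X. a.((a.(X + X))\{a} + (a.X\{a} + (a.X + (X + X))))) + (rec X. a.((a.(X + X))\{a} + (a.X\{a} + (a.X + (X + X)))))))\{a} + (a.(rec X. a.((a.(X + X))\{a} + (a.X\{a} + (a.X + (X + X)))))\{a} + (a.(rec X. a.((a.(X + X))\{a} + (a.X\{a} + (a.X + (X + X))))) + ((rec X. a.((a.(X + X))\{a} + (a.X\{a} + (a.X + (X + X))))) + (rec X. a.((a.(X + X))\{a} + (a.X\{a} + (a.X + (X + X)))))))) has moves --a--▸ n0, --a--▸ n1, --a--▸ n2
  n2 = (rec X. a.((a.(X + X))\{a} + (a.X\{a} + (a.X + (X + X)))))\{a} has moves stopped
Partition-refinement fixed point:
  B0 = {m0}
  B1 = {m1}
  B2 = {m2, m3, n2}
  B3 = {n0}
  B4 = {n1}
m0 ∈ B0, n0 ∈ B3 → different blocks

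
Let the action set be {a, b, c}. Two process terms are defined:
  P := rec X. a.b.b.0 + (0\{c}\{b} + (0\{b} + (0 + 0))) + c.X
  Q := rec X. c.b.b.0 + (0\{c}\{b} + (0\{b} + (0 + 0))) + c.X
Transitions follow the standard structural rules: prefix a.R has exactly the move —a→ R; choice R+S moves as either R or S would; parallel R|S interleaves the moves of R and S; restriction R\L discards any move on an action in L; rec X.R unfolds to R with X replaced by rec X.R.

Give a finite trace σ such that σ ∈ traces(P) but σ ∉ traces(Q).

LTS(P): 4 reachable states
  m0 = rec X. a.b.b.0 + (0\{c}\{b} + (0\{b} + (0 + 0))) + c.X ⊢ ··a··> m1, ··c··> m0
  m1 = b.b.0 ⊢ ··b··> m2
  m2 = b.0 ⊢ ··b··> m3
  m3 = 0 ⊢ stopped
LTS(Q): 4 reachable states
  n0 = rec X. c.b.b.0 + (0\{c}\{b} + (0\{b} + (0 + 0))) + c.X ⊢ ··c··> n0, ··c··> n1
  n1 = b.b.0 ⊢ ··b··> n2
  n2 = b.0 ⊢ ··b··> n3
  n3 = 0 ⊢ stopped
Executing a from P (initial set {m0}):
  step 1 (a): {m1}
  ✓ P
Executing a from Q (initial set {n0}):
  step 1 (a): ∅ (Q stuck)

a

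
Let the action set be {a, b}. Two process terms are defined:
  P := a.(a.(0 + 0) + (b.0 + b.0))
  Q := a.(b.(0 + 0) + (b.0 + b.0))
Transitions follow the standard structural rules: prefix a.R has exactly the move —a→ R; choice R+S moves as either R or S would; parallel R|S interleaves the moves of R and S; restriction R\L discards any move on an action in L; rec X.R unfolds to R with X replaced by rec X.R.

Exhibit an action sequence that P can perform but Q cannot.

Reachable graph of P (4 states):
  u0 = a.(a.(0 + 0) + (b.0 + b.0)) | ··a··> u1
  u1 = a.(0 + 0) + (b.0 + b.0) | ··a··> u2, ··b··> u3
  u2 = 0 + 0 | stopped
  u3 = 0 | stopped
Reachable graph of Q (4 states):
  v0 = a.(b.(0 + 0) + (b.0 + b.0)) | ··a··> v1
  v1 = b.(0 + 0) + (b.0 + b.0) | ··b··> v2, ··b··> v3
  v2 = 0 | stopped
  v3 = 0 + 0 | stopped
Trace ⟨aa⟩ through P, begin at {u0}:
  step 1 (a): {u1}
  step 2 (a): {u2}
  ✓ P
Trace ⟨aa⟩ through Q, begin at {v0}:
  step 1 (a): {v1}
  step 2 (a): ∅ (Q stuck)

aa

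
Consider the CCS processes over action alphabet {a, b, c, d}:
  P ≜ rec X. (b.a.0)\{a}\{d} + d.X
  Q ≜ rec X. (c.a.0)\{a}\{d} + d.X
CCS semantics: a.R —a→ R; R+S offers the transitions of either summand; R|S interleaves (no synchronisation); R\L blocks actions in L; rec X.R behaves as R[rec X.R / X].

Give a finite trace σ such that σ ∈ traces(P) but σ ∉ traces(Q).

b

P's transition system — 2 states:
  s0 = rec X. (b.a.0)\{a}\{d} + d.X → --b--▸ s1, --d--▸ s0
  s1 = (a.0)\{a}\{d} → ·
Q's transition system — 2 states:
  t0 = rec X. (c.a.0)\{a}\{d} + d.X → --c--▸ t1, --d--▸ t0
  t1 = (a.0)\{a}\{d} → ·
Run σ = ⟨b⟩ on P: start {s0}
  step 1 (b): {s1}
  — P admits the full trace.
Run σ = ⟨b⟩ on Q: start {t0}
  step 1 (b): ∅  — Q cannot continue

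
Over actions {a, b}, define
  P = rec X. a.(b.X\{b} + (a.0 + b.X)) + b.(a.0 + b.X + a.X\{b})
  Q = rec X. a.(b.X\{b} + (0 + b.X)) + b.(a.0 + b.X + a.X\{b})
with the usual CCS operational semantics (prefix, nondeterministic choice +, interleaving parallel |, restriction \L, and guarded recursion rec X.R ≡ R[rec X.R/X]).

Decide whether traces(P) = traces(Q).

LTS(P): 7 reachable states
  u0 = rec X. a.(b.X\{b} + (a.0 + b.X)) + b.(a.0 + b.X + a.X\{b}) | =a=> u1, =b=> u2
  u1 = b.(rec X. a.(b.X\{b} + (a.0 + b.X)) + b.(a.0 + b.X + a.X\{b}))\{b} + (a.0 + b.(rec X. a.(b.X\{b} + (a.0 + b.X)) + b.(a.0 + b.X + a.X\{b}))) | =a=> u3, =b=> u0, =b=> u4
  u2 = a.0 + b.(rec X. a.(b.X\{b} + (a.0 + b.X)) + b.(a.0 + b.X + a.X\{b})) + a.(rec X. a.(b.X\{b} + (a.0 + b.X)) + b.(a.0 + b.X + a.X\{b}))\{b} | =a=> u3, =a=> u4, =b=> u0
  u3 = 0 | stopped
  u4 = (rec X. a.(b.X\{b} + (a.0 + b.X)) + b.(a.0 + b.X + a.X\{b}))\{b} | =a=> u5
  u5 = (b.(rec X. a.(b.X\{b} + (a.0 + b.X)) + b.(a.0 + b.X + a.X\{b}))\{b} + (a.0 + b.(rec X. a.(b.X\{b} + (a.0 + b.X)) + b.(a.0 + b.X + a.X\{b}))))\{b} | =a=> u6
  u6 = 0\{b} | stopped
LTS(Q): 6 reachable states
  v0 = rec X. a.(b.X\{b} + (0 + b.X)) + b.(a.0 + b.X + a.X\{b}) | =a=> v1, =b=> v2
  v1 = b.(rec X. a.(b.X\{b} + (0 + b.X)) + b.(a.0 + b.X + a.X\{b}))\{b} + (0 + b.(rec X. a.(b.X\{b} + (0 + b.X)) + b.(a.0 + b.X + a.X\{b}))) | =b=> v0, =b=> v3
  v2 = a.0 + b.(rec X. a.(b.X\{b} + (0 + b.X)) + b.(a.0 + b.X + a.X\{b})) + a.(rec X. a.(b.X\{b} + (0 + b.X)) + b.(a.0 + b.X + a.X\{b}))\{b} | =a=> v3, =a=> v4, =b=> v0
  v3 = (rec X. a.(b.X\{b} + (0 + b.X)) + b.(a.0 + b.X + a.X\{b}))\{b} | =a=> v5
  v4 = 0 | stopped
  v5 = (b.(rec X. a.(b.X\{b} + (0 + b.X)) + b.(a.0 + b.X + a.X\{b}))\{b} + (0 + b.(rec X. a.(b.X\{b} + (0 + b.X)) + b.(a.0 + b.X + a.X\{b}))))\{b} | stopped
Trace ⟨aa⟩ through P, begin at {u0}:
  after a @ step 1: {u1}
  after a @ step 2: {u3}
  ✓ P
Trace ⟨aa⟩ through Q, begin at {v0}:
  after a @ step 1: {v1}
  after a @ step 2: no successor for Q

NO — witness ⟨aa⟩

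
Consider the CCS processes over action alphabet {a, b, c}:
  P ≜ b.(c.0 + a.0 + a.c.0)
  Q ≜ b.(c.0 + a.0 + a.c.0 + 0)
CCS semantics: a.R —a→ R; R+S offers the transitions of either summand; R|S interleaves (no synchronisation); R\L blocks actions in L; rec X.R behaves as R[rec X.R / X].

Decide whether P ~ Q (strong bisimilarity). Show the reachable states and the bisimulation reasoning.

YES

Reachable graph of P (4 states):
  m0 = b.(c.0 + a.0 + a.c.0) | =b=> m1
  m1 = c.0 + a.0 + a.c.0 | =a=> m2, =a=> m3, =c=> m2
  m2 = 0 | deadlocked
  m3 = c.0 | =c=> m2
Reachable graph of Q (4 states):
  n0 = b.(c.0 + a.0 + a.c.0 + 0) | =b=> n1
  n1 = c.0 + a.0 + a.c.0 + 0 | =a=> n2, =a=> n3, =c=> n2
  n2 = 0 | deadlocked
  n3 = c.0 | =c=> n2
Partition-refinement fixed point:
  B0 = {m0, n0}
  B1 = {m1, n1}
  B2 = {m2, n2}
  B3 = {m3, n3}
m0 ∈ B0, n0 ∈ B0 → same block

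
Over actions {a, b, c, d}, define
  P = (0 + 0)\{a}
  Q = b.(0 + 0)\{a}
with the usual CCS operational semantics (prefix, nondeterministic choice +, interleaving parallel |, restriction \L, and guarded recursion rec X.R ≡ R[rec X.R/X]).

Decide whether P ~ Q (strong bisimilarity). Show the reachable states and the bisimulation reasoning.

not bisimilar

Reachable graph of P (1 states):
  m0 = (0 + 0)\{a} → ·
Reachable graph of Q (2 states):
  n0 = b.(0 + 0)\{a} → ··b··> n1
  n1 = (0 + 0)\{a} → ·
Bisimilarity quotient blocks:
  B0 = {m0, n1}
  B1 = {n0}
m0 ∈ B0, n0 ∈ B1 → different blocks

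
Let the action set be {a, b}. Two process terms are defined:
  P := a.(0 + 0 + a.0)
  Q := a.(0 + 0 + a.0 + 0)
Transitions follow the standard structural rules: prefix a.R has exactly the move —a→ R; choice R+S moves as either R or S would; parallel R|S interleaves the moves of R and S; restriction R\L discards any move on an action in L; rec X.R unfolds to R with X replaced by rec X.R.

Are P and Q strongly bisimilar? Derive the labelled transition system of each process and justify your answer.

P's transition system — 3 states:
  p0 = a.(0 + 0 + a.0) has moves —a→ p1
  p1 = 0 + 0 + a.0 has moves —a→ p2
  p2 = 0 has moves ·
Q's transition system — 3 states:
  q0 = a.(0 + 0 + a.0 + 0) has moves —a→ q1
  q1 = 0 + 0 + a.0 + 0 has moves —a→ q2
  q2 = 0 has moves ·
Bisimilarity quotient blocks:
  B0 = {p0, q0}
  B1 = {p1, q1}
  B2 = {p2, q2}
p0 ∈ B0, q0 ∈ B0 → same block

bisimilar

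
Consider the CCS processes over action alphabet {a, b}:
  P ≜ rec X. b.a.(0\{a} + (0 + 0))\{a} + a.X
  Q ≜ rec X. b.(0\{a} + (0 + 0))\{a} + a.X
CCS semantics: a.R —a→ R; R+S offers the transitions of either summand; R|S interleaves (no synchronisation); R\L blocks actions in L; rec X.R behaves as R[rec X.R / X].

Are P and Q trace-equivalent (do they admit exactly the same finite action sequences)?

NO — witness ⟨ba⟩

P's transition system — 3 states:
  s0 = rec X. b.a.(0\{a} + (0 + 0))\{a} + a.X ⊢ —a→ s0, —b→ s1
  s1 = a.(0\{a} + (0 + 0))\{a} ⊢ —a→ s2
  s2 = (0\{a} + (0 + 0))\{a} ⊢ stopped
Q's transition system — 2 states:
  t0 = rec X. b.(0\{a} + (0 + 0))\{a} + a.X ⊢ —a→ t0, —b→ t1
  t1 = (0\{a} + (0 + 0))\{a} ⊢ stopped
Run σ = ⟨ba⟩ on P: start {s0}
  [1] b ⇒ {s1}
  [2] a ⇒ {s2}
  — P admits the full trace.
Run σ = ⟨ba⟩ on Q: start {t0}
  [1] b ⇒ {t1}
  [2] a ⇒ ∅ (Q stuck)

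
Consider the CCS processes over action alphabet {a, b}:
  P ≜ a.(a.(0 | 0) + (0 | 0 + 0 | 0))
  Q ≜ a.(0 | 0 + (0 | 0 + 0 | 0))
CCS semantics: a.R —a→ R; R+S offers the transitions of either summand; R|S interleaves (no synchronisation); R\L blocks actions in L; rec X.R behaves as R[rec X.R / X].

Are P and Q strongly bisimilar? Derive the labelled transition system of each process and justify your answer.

Reachable graph of P (3 states):
  p0 = a.(a.(0 | 0) + (0 | 0 + 0 | 0)) | ··a··> p1
  p1 = a.(0 | 0) + (0 | 0 + 0 | 0) | ··a··> p2
  p2 = 0 | 0 | ∅
Reachable graph of Q (2 states):
  q0 = a.(0 | 0 + (0 | 0 + 0 | 0)) | ··a··> q1
  q1 = 0 | 0 + (0 | 0 + 0 | 0) | ∅
Bisimilarity quotient blocks:
  B0 = {p0}
  B1 = {p1, q0}
  B2 = {p2, q1}
p0 ∈ B0, q0 ∈ B1 → different blocks

P ≁ Q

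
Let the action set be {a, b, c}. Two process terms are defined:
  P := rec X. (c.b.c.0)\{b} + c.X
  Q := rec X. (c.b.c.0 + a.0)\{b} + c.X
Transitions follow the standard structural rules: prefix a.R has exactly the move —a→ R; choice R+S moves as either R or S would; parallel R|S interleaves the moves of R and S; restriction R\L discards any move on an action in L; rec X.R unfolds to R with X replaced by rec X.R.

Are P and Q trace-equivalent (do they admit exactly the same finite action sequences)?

LTS(P): 2 reachable states
  m0 = rec X. (c.b.c.0)\{b} + c.X → =c=> m0, =c=> m1
  m1 = (b.c.0)\{b} → stopped
LTS(Q): 3 reachable states
  n0 = rec X. (c.b.c.0 + a.0)\{b} + c.X → =a=> n1, =c=> n0, =c=> n2
  n1 = 0\{b} → stopped
  n2 = (b.c.0)\{b} → stopped
Trace ⟨a⟩ through Q, begin at {n0}:
  after a @ step 1: {n1}
  Q completes σ.
Trace ⟨a⟩ through P, begin at {m0}:
  after a @ step 1: no successor for P

traces(P) ≠ traces(Q) — witness ⟨a⟩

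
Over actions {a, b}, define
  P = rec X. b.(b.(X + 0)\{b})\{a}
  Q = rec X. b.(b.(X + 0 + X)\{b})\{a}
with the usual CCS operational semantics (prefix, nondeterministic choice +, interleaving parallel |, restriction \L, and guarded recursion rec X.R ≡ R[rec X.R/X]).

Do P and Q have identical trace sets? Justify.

LTS(P): 3 reachable states
  u0 = rec X. b.(b.(X + 0)\{b})\{a} has moves —b→ u1
  u1 = (b.((rec X. b.(b.(X + 0)\{b})\{a}) + 0)\{b})\{a} has moves —b→ u2
  u2 = ((rec X. b.(b.(X + 0)\{b})\{a}) + 0)\{b}\{a} has moves deadlocked
LTS(Q): 3 reachable states
  v0 = rec X. b.(b.(X + 0 + X)\{b})\{a} has moves —b→ v1
  v1 = (b.((rec X. b.(b.(X + 0 + X)\{b})\{a}) + 0 + (rec X. b.(b.(X + 0 + X)\{b})\{a}))\{b})\{a} has moves —b→ v2
  v2 = ((rec X. b.(b.(X + 0 + X)\{b})\{a}) + 0 + (rec X. b.(b.(X + 0 + X)\{b})\{a}))\{b}\{a} has moves deadlocked
Bisimilarity quotient blocks:
  B0 = {u0, v0}
  B1 = {u1, v1}
  B2 = {u2, v2}
u0 ∈ B0, v0 ∈ B0 → same block
Bisimilar ⇒ trace-equivalent.

YES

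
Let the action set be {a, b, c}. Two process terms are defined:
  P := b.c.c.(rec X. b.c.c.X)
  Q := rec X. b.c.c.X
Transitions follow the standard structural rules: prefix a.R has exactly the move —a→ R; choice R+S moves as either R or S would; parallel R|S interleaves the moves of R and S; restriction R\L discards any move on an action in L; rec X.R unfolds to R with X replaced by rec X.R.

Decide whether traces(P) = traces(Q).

traces(P) = traces(Q)

LTS(P): 4 reachable states
  u0 = b.c.c.(rec X. b.c.c.X) :: —b→ u1
  u1 = c.c.(rec X. b.c.c.X) :: —c→ u2
  u2 = c.(rec X. b.c.c.X) :: —c→ u3
  u3 = rec X. b.c.c.X :: —b→ u1
LTS(Q): 3 reachable states
  v0 = rec X. b.c.c.X :: —b→ v1
  v1 = c.c.(rec X. b.c.c.X) :: —c→ v2
  v2 = c.(rec X. b.c.c.X) :: —c→ v0
Coarsest stable partition (strong bisimilarity classes):
  B0 = {u0, u3, v0}
  B1 = {u1, v1}
  B2 = {u2, v2}
u0 ∈ B0, v0 ∈ B0 → same block
Bisimilar ⇒ trace-equivalent.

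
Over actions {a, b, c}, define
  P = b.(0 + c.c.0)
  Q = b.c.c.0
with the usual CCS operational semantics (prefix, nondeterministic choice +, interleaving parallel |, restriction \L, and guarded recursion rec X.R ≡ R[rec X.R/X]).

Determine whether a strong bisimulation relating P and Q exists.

bisimilar

P's transition system — 4 states:
  m0 = b.(0 + c.c.0) :: -b-> m1
  m1 = 0 + c.c.0 :: -c-> m2
  m2 = c.0 :: -c-> m3
  m3 = 0 :: ∅
Q's transition system — 4 states:
  n0 = b.c.c.0 :: -b-> n1
  n1 = c.c.0 :: -c-> n2
  n2 = c.0 :: -c-> n3
  n3 = 0 :: ∅
Coarsest stable partition (strong bisimilarity classes):
  B0 = {m0, n0}
  B1 = {m1, n1}
  B2 = {m2, n2}
  B3 = {m3, n3}
m0 ∈ B0, n0 ∈ B0 → same block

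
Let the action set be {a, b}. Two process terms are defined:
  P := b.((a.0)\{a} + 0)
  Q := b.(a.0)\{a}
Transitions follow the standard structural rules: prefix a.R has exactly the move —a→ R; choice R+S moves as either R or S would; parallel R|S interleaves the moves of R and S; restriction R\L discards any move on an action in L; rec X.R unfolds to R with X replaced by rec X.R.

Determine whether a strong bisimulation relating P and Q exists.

YES

P's transition system — 2 states:
  u0 = b.((a.0)\{a} + 0) → ··b··> u1
  u1 = (a.0)\{a} + 0 → ·
Q's transition system — 2 states:
  v0 = b.(a.0)\{a} → ··b··> v1
  v1 = (a.0)\{a} → ·
Partition-refinement fixed point:
  B0 = {u0, v0}
  B1 = {u1, v1}
u0 ∈ B0, v0 ∈ B0 → same block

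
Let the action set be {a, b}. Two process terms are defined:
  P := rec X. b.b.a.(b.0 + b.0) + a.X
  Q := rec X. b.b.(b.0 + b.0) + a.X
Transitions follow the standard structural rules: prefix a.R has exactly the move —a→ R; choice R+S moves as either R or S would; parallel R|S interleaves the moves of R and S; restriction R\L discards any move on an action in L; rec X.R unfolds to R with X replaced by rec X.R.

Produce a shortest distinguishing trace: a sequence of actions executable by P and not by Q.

bba

LTS(P): 5 reachable states
  p0 = rec X. b.b.a.(b.0 + b.0) + a.X has moves =a=> p0, =b=> p1
  p1 = b.a.(b.0 + b.0) has moves =b=> p2
  p2 = a.(b.0 + b.0) has moves =a=> p3
  p3 = b.0 + b.0 has moves =b=> p4
  p4 = 0 has moves deadlocked
LTS(Q): 4 reachable states
  q0 = rec X. b.b.(b.0 + b.0) + a.X has moves =a=> q0, =b=> q1
  q1 = b.(b.0 + b.0) has moves =b=> q2
  q2 = b.0 + b.0 has moves =b=> q3
  q3 = 0 has moves deadlocked
Trace ⟨bba⟩ through P, begin at {p0}:
  after b @ step 1: {p1}
  after b @ step 2: {p2}
  after a @ step 3: {p3}
  — P admits the full trace.
Trace ⟨bba⟩ through Q, begin at {q0}:
  after b @ step 1: {q1}
  after b @ step 2: {q2}
  after a @ step 3: no successor for Q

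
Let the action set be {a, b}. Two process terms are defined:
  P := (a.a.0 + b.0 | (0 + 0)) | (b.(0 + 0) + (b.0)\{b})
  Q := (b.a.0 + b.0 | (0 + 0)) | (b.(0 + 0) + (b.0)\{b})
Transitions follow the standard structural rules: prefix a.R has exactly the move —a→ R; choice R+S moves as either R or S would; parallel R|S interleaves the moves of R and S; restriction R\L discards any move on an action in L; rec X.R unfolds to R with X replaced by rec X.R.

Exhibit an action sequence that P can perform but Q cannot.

LTS(P): 8 reachable states
  s0 = (a.a.0 + b.0 | (0 + 0)) | (b.(0 + 0) + (b.0)\{b}) :: =a=> s1, =b=> s2, =b=> s3
  s1 = a.0 | (b.(0 + 0) + (b.0)\{b}) :: =a=> s4, =b=> s5
  s2 = (a.a.0 + b.0 | (0 + 0)) | (0 + 0) :: =a=> s5, =b=> s6
  s3 = 0 | (0 + 0) | (b.(0 + 0) + (b.0)\{b}) :: =b=> s6
  s4 = 0 | (b.(0 + 0) + (b.0)\{b}) :: =b=> s7
  s5 = a.0 | (0 + 0) :: =a=> s7
  s6 = 0 | (0 + 0) | (0 + 0) :: (no moves)
  s7 = 0 | (0 + 0) :: (no moves)
LTS(Q): 8 reachable states
  t0 = (b.a.0 + b.0 | (0 + 0)) | (b.(0 + 0) + (b.0)\{b}) :: =b=> t1, =b=> t2, =b=> t3
  t1 = (b.a.0 + b.0 | (0 + 0)) | (0 + 0) :: =b=> t4, =b=> t5
  t2 = 0 | (0 + 0) | (b.(0 + 0) + (b.0)\{b}) :: =b=> t4
  t3 = a.0 | (b.(0 + 0) + (b.0)\{b}) :: =a=> t6, =b=> t5
  t4 = 0 | (0 + 0) | (0 + 0) :: (no moves)
  t5 = a.0 | (0 + 0) :: =a=> t7
  t6 = 0 | (b.(0 + 0) + (b.0)\{b}) :: =b=> t7
  t7 = 0 | (0 + 0) :: (no moves)
Trace ⟨a⟩ through P, begin at {s0}:
  step 1 (a): {s1}
  — P admits the full trace.
Trace ⟨a⟩ through Q, begin at {t0}:
  step 1 (a): no successor for Q

a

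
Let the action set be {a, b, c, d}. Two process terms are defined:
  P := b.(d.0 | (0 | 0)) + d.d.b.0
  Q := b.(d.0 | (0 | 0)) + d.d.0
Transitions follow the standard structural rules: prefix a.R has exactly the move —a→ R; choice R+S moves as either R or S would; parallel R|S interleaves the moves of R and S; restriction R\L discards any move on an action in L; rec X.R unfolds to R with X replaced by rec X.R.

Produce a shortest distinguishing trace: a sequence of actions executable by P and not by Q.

ddb

P's transition system — 6 states:
  s0 = b.(d.0 | (0 | 0)) + d.d.b.0 | --b--▸ s1, --d--▸ s2
  s1 = d.0 | (0 | 0) | --d--▸ s3
  s2 = d.b.0 | --d--▸ s4
  s3 = 0 | (0 | 0) | ∅
  s4 = b.0 | --b--▸ s5
  s5 = 0 | ∅
Q's transition system — 5 states:
  t0 = b.(d.0 | (0 | 0)) + d.d.0 | --b--▸ t1, --d--▸ t2
  t1 = d.0 | (0 | 0) | --d--▸ t3
  t2 = d.0 | --d--▸ t4
  t3 = 0 | (0 | 0) | ∅
  t4 = 0 | ∅
Run σ = ⟨ddb⟩ on P: start {s0}
  [1] d ⇒ {s2}
  [2] d ⇒ {s4}
  [3] b ⇒ {s5}
  — P admits the full trace.
Run σ = ⟨ddb⟩ on Q: start {t0}
  [1] d ⇒ {t2}
  [2] d ⇒ {t4}
  [3] b ⇒ no successor for Q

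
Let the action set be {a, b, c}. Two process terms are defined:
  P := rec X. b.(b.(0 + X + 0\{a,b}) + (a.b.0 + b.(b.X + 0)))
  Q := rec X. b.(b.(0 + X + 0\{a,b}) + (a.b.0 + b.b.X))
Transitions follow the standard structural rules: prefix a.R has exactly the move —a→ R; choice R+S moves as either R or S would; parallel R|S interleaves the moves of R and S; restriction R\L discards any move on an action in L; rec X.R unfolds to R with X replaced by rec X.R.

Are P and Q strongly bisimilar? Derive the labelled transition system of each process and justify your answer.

LTS(P): 6 reachable states
  p0 = rec X. b.(b.(0 + X + 0\{a,b}) + (a.b.0 + b.(b.X + 0))) ⊢ --b--▸ p1
  p1 = b.(0 + (rec X. b.(b.(0 + X + 0\{a,b}) + (a.b.0 + b.(b.X + 0)))) + 0\{a,b}) + (a.b.0 + b.(b.(rec X. b.(b.(0 + X + 0\{a,b}) + (a.b.0 + b.(b.X + 0)))) + 0)) ⊢ --a--▸ p2, --b--▸ p3, --b--▸ p4
  p2 = b.0 ⊢ --b--▸ p5
  p3 = 0 + (rec X. b.(b.(0 + X + 0\{a,b}) + (a.b.0 + b.(b.X + 0)))) + 0\{a,b} ⊢ --b--▸ p1
  p4 = b.(rec X. b.(b.(0 + X + 0\{a,b}) + (a.b.0 + b.(b.X + 0)))) + 0 ⊢ --b--▸ p0
  p5 = 0 ⊢ ∅
LTS(Q): 6 reachable states
  q0 = rec X. b.(b.(0 + X + 0\{a,b}) + (a.b.0 + b.b.X)) ⊢ --b--▸ q1
  q1 = b.(0 + (rec X. b.(b.(0 + X + 0\{a,b}) + (a.b.0 + b.b.X))) + 0\{a,b}) + (a.b.0 + b.b.(rec X. b.(b.(0 + X + 0\{a,b}) + (a.b.0 + b.b.X)))) ⊢ --a--▸ q2, --b--▸ q3, --b--▸ q4
  q2 = b.0 ⊢ --b--▸ q5
  q3 = 0 + (rec X. b.(b.(0 + X + 0\{a,b}) + (a.b.0 + b.b.X))) + 0\{a,b} ⊢ --b--▸ q1
  q4 = b.(rec X. b.(b.(0 + X + 0\{a,b}) + (a.b.0 + b.b.X))) ⊢ --b--▸ q0
  q5 = 0 ⊢ ∅
Bisimilarity quotient blocks:
  B0 = {p0, p3, q0, q3}
  B1 = {p1, q1}
  B2 = {p2, q2}
  B3 = {p5, q5}
  B4 = {p4, q4}
p0 ∈ B0, q0 ∈ B0 → same block

YES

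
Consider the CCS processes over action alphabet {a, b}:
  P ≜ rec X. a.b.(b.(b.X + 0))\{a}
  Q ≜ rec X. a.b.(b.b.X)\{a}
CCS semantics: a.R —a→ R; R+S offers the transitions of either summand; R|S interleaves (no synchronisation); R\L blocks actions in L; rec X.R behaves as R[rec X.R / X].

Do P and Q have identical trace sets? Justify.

Reachable graph of P (5 states):
  s0 = rec X. a.b.(b.(b.X + 0))\{a} ⊢ =a=> s1
  s1 = b.(b.(b.(rec X. a.b.(b.(b.X + 0))\{a}) + 0))\{a} ⊢ =b=> s2
  s2 = (b.(b.(rec X. a.b.(b.(b.X + 0))\{a}) + 0))\{a} ⊢ =b=> s3
  s3 = (b.(rec X. a.b.(b.(b.X + 0))\{a}) + 0)\{a} ⊢ =b=> s4
  s4 = (rec X. a.b.(b.(b.X + 0))\{a})\{a} ⊢ ∅
Reachable graph of Q (5 states):
  t0 = rec X. a.b.(b.b.X)\{a} ⊢ =a=> t1
  t1 = b.(b.b.(rec X. a.b.(b.b.X)\{a}))\{a} ⊢ =b=> t2
  t2 = (b.b.(rec X. a.b.(b.b.X)\{a}))\{a} ⊢ =b=> t3
  t3 = (b.(rec X. a.b.(b.b.X)\{a}))\{a} ⊢ =b=> t4
  t4 = (rec X. a.b.(b.b.X)\{a})\{a} ⊢ ∅
Coarsest stable partition (strong bisimilarity classes):
  B0 = {s0, t0}
  B1 = {s1, t1}
  B2 = {s2, t2}
  B3 = {s3, t3}
  B4 = {s4, t4}
s0 ∈ B0, t0 ∈ B0 → same block
Bisimilar ⇒ trace-equivalent.

YES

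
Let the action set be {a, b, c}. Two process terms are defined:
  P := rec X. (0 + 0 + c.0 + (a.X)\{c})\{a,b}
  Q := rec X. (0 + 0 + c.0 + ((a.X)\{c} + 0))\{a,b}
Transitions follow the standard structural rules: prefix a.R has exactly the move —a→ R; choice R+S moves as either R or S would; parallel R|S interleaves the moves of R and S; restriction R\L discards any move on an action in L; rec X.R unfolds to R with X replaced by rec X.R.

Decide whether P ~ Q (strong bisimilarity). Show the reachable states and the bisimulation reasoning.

P ~ Q

P's transition system — 2 states:
  p0 = rec X. (0 + 0 + c.0 + (a.X)\{c})\{a,b} → -c-> p1
  p1 = 0\{a,b} → ∅
Q's transition system — 2 states:
  q0 = rec X. (0 + 0 + c.0 + ((a.X)\{c} + 0))\{a,b} → -c-> q1
  q1 = 0\{a,b} → ∅
Coarsest stable partition (strong bisimilarity classes):
  B0 = {p0, q0}
  B1 = {p1, q1}
p0 ∈ B0, q0 ∈ B0 → same block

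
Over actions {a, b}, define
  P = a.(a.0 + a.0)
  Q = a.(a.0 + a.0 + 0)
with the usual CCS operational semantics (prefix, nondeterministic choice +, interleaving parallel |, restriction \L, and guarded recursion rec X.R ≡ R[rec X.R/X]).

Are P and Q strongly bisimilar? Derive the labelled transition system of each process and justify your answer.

bisimilar

Reachable graph of P (3 states):
  s0 = a.(a.0 + a.0) | =a=> s1
  s1 = a.0 + a.0 | =a=> s2
  s2 = 0 | ·
Reachable graph of Q (3 states):
  t0 = a.(a.0 + a.0 + 0) | =a=> t1
  t1 = a.0 + a.0 + 0 | =a=> t2
  t2 = 0 | ·
Bisimilarity quotient blocks:
  B0 = {s0, t0}
  B1 = {s1, t1}
  B2 = {s2, t2}
s0 ∈ B0, t0 ∈ B0 → same block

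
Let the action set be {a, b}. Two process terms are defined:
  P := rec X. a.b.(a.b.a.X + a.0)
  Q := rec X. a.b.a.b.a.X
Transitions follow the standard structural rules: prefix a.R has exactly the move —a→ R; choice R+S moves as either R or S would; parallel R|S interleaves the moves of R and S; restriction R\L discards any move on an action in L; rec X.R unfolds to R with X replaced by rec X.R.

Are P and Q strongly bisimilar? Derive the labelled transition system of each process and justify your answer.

NO

Reachable graph of P (6 states):
  s0 = rec X. a.b.(a.b.a.X + a.0) ⊢ -a-> s1
  s1 = b.(a.b.a.(rec X. a.b.(a.b.a.X + a.0)) + a.0) ⊢ -b-> s2
  s2 = a.b.a.(rec X. a.b.(a.b.a.X + a.0)) + a.0 ⊢ -a-> s3, -a-> s4
  s3 = 0 ⊢ deadlocked
  s4 = b.a.(rec X. a.b.(a.b.a.X + a.0)) ⊢ -b-> s5
  s5 = a.(rec X. a.b.(a.b.a.X + a.0)) ⊢ -a-> s0
Reachable graph of Q (5 states):
  t0 = rec X. a.b.a.b.a.X ⊢ -a-> t1
  t1 = b.a.b.a.(rec X. a.b.a.b.a.X) ⊢ -b-> t2
  t2 = a.b.a.(rec X. a.b.a.b.a.X) ⊢ -a-> t3
  t3 = b.a.(rec X. a.b.a.b.a.X) ⊢ -b-> t4
  t4 = a.(rec X. a.b.a.b.a.X) ⊢ -a-> t0
Bisimilarity quotient blocks:
  B0 = {s0}
  B1 = {s1}
  B2 = {s2}
  B3 = {s4}
  B4 = {s5}
  B5 = {s3}
  B6 = {t0}
  B7 = {t1}
  B8 = {t2}
  B9 = {t3}
  B10 = {t4}
s0 ∈ B0, t0 ∈ B6 → different blocks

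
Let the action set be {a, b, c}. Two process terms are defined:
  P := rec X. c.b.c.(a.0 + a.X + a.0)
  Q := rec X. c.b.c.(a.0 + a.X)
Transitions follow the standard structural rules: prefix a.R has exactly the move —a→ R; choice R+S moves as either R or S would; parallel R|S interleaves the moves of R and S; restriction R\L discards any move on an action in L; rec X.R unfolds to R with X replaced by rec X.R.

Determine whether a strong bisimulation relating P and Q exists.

LTS(P): 5 reachable states
  m0 = rec X. c.b.c.(a.0 + a.X + a.0) :: -c-> m1
  m1 = b.c.(a.0 + a.(rec X. c.b.c.(a.0 + a.X + a.0)) + a.0) :: -b-> m2
  m2 = c.(a.0 + a.(rec X. c.b.c.(a.0 + a.X + a.0)) + a.0) :: -c-> m3
  m3 = a.0 + a.(rec X. c.b.c.(a.0 + a.X + a.0)) + a.0 :: -a-> m0, -a-> m4
  m4 = 0 :: deadlocked
LTS(Q): 5 reachable states
  n0 = rec X. c.b.c.(a.0 + a.X) :: -c-> n1
  n1 = b.c.(a.0 + a.(rec X. c.b.c.(a.0 + a.X))) :: -b-> n2
  n2 = c.(a.0 + a.(rec X. c.b.c.(a.0 + a.X))) :: -c-> n3
  n3 = a.0 + a.(rec X. c.b.c.(a.0 + a.X)) :: -a-> n0, -a-> n4
  n4 = 0 :: deadlocked
Partition-refinement fixed point:
  B0 = {m0, n0}
  B1 = {m1, n1}
  B2 = {m2, n2}
  B3 = {m3, n3}
  B4 = {m4, n4}
m0 ∈ B0, n0 ∈ B0 → same block

YES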